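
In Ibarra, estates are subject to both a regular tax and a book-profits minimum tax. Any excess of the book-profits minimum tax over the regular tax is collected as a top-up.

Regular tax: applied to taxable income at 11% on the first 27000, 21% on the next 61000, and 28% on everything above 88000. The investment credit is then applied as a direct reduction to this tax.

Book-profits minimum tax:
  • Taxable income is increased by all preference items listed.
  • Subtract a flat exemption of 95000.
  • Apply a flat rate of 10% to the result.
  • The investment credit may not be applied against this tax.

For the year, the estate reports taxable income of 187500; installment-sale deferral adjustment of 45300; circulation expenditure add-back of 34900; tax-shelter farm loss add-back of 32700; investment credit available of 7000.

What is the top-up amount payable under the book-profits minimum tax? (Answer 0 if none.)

0

Regular tax:
  27000 × 11% = 2970
  61000 × 21% = 12810
  99500 × 28% = 27860
  → 43640
  Less investment credit 7000 → 36640

Book-profits minimum tax:
  Adjusted income: 187500 + 45300 + 34900 + 32700 = 300400
  Less exemption 95000 → base 205400
  205400 × 10% = 20540

20540 ≤ 36640, so no add-on is due.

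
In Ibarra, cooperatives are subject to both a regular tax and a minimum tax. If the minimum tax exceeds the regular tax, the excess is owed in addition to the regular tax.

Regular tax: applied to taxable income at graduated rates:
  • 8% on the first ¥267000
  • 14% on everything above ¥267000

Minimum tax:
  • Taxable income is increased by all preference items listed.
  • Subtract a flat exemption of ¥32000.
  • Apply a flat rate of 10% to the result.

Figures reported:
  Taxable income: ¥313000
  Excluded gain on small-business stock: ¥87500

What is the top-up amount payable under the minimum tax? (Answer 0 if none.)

¥9050

Regular tax:
  ¥267000 × 8% = ¥21360
  ¥46000 × 14% = ¥6440
  → ¥27800

Minimum tax:
  Adjusted income: ¥313000 + ¥87500 = ¥400500
  Less exemption ¥32000 → base ¥368500
  ¥368500 × 10% = ¥36850

Excess of minimum tax over regular tax: ¥36850 − ¥27800 = ¥9050.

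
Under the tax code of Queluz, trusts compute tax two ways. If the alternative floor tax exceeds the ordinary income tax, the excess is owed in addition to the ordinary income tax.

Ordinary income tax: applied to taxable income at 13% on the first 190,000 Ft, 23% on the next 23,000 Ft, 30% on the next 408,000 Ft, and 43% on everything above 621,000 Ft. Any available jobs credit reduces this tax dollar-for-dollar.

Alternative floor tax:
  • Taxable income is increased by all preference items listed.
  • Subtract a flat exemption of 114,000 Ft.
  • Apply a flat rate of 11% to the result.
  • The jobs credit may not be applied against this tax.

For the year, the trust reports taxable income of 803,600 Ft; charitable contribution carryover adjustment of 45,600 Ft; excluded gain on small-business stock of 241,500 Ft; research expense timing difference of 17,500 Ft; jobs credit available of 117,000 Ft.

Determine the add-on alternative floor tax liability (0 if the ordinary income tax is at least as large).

Ordinary income tax:
  190,000 Ft × 13% = 24,700 Ft
  23,000 Ft × 23% = 5,290 Ft
  408,000 Ft × 30% = 122,400 Ft
  182,600 Ft × 43% = 78,518 Ft
  → 230,908 Ft
  Less jobs credit 117,000 Ft → 113,908 Ft

Alternative floor tax:
  Adjusted income: 803,600 Ft + 45,600 Ft + 241,500 Ft + 17,500 Ft = 1,108,200 Ft
  Less exemption 114,000 Ft → base 994,200 Ft
  994,200 Ft × 11% = 109,362 Ft

109,362 Ft ≤ 113,908 Ft, so no add-on is due.

0 Ft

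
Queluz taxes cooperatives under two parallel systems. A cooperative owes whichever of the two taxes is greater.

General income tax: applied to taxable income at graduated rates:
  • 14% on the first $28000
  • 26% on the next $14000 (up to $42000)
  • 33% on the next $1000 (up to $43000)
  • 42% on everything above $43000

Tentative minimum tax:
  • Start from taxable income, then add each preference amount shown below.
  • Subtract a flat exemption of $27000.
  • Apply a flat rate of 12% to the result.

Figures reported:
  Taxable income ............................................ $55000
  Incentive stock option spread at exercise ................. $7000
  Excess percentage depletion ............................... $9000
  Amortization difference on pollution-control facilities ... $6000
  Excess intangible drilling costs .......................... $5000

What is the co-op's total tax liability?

Tentative minimum tax:
  Adjusted income: $55000 + $7000 + $9000 + $6000 + $5000 = $82000
  Less exemption $27000 → base $55000
  $55000 × 12% = $6600

General income tax:
  $28000 × 14% = $3920
  $14000 × 26% = $3640
  $1000 × 33% = $330
  $12000 × 42% = $5040
  → $12930

$12930 > $6600, so the general income tax governs.

$12930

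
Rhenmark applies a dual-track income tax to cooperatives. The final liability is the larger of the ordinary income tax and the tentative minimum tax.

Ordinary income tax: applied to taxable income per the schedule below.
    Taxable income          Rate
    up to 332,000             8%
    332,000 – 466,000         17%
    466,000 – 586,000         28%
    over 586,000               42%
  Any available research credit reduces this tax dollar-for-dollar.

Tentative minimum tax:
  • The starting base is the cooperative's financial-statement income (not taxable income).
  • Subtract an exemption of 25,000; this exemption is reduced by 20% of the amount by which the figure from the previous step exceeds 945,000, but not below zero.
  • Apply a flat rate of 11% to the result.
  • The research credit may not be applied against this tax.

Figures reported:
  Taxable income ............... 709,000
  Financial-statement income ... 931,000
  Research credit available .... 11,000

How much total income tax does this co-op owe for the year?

123,600

Tentative minimum tax:
  Base (financial-statement income): 931,000
  Exemption: 931,000 ≤ 945,000, so full 25,000 applies
  Base: 931,000 − 25,000 = 906,000
  906,000 × 11% = 99,660

Ordinary income tax:
  332,000 × 8% = 26,560
  134,000 × 17% = 22,780
  120,000 × 28% = 33,600
  123,000 × 42% = 51,660
  → 134,600
  Less research credit 11,000 → 123,600

123,600 > 99,660, so the ordinary income tax governs.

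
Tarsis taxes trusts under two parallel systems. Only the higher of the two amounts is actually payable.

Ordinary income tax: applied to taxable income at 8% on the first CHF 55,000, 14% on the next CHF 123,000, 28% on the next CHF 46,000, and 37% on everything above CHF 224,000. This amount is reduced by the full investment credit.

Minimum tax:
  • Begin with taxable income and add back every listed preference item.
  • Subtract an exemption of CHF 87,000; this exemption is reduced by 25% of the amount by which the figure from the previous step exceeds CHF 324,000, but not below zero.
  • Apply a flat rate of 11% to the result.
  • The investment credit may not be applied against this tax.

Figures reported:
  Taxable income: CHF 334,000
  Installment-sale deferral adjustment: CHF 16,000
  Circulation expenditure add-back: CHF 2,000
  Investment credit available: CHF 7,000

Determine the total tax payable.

Ordinary income tax:
  CHF 55,000 × 8% = CHF 4,400
  CHF 123,000 × 14% = CHF 17,220
  CHF 46,000 × 28% = CHF 12,880
  CHF 110,000 × 37% = CHF 40,700
  → CHF 75,200
  Less investment credit CHF 7,000 → CHF 68,200

Minimum tax:
  Adjusted income: CHF 334,000 + CHF 16,000 + CHF 2,000 = CHF 352,000
  Exemption: CHF 87,000 − 25% × (CHF 352,000 − CHF 324,000) = CHF 87,000 − CHF 7,000 = CHF 80,000
  Base: CHF 352,000 − CHF 80,000 = CHF 272,000
  CHF 272,000 × 11% = CHF 29,920

CHF 68,200 > CHF 29,920, so the ordinary income tax governs.

CHF 68,200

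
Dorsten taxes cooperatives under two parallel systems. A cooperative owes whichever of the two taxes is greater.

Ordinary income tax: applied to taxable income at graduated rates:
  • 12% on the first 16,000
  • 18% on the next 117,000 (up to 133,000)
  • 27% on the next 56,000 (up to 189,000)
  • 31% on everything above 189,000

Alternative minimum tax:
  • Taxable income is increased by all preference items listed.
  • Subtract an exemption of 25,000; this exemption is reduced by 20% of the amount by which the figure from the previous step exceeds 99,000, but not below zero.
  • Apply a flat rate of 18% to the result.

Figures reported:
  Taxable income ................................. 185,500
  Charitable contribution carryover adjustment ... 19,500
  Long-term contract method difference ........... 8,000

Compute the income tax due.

Ordinary income tax:
  16,000 × 12% = 1,920
  117,000 × 18% = 21,060
  52,500 × 27% = 14,175
  → 37,155

Alternative minimum tax:
  Adjusted income: 185,500 + 19,500 + 8,000 = 213,000
  Exemption: 25,000 − 20% × (213,000 − 99,000) = 25,000 − 22,800 = 2,200
  Base: 213,000 − 2,200 = 210,800
  210,800 × 18% = 37,944

37,944 > 37,155, so the alternative minimum tax is the binding amount.

37,944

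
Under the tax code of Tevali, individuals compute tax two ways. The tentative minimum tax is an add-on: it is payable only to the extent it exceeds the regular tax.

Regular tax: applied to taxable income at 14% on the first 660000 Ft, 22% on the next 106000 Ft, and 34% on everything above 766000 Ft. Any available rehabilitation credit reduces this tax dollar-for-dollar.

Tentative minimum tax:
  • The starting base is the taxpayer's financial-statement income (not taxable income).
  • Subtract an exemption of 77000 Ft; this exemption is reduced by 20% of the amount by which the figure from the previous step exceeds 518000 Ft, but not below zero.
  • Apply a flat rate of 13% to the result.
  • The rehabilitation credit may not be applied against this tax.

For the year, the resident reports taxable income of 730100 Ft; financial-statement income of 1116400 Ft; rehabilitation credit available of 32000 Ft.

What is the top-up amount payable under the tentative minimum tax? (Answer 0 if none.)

Tentative minimum tax:
  Base (financial-statement income): 1116400 Ft
  Exemption: 20% × (1116400 Ft − 518000 Ft) = 119680 Ft ≥ 77000 Ft, so the exemption is fully phased out
  Base: 1116400 Ft − 0 Ft = 1116400 Ft
  1116400 Ft × 13% = 145132 Ft

Regular tax:
  660000 Ft × 14% = 92400 Ft
  70100 Ft × 22% = 15422 Ft
  → 107822 Ft
  Less rehabilitation credit 32000 Ft → 75822 Ft

Excess of tentative minimum tax over regular tax: 145132 Ft − 75822 Ft = 69310 Ft.

69310 Ft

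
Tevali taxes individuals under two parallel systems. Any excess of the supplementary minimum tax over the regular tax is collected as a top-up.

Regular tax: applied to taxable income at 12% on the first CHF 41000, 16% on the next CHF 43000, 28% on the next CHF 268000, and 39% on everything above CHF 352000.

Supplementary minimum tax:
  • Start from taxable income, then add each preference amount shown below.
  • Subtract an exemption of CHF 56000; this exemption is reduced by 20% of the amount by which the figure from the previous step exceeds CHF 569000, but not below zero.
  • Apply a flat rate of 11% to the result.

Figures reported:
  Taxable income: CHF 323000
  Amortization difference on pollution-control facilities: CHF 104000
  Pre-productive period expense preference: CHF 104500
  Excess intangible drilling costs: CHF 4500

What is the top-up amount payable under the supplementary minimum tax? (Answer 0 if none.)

CHF 0

Regular tax:
  CHF 41000 × 12% = CHF 4920
  CHF 43000 × 16% = CHF 6880
  CHF 239000 × 28% = CHF 66920
  → CHF 78720

Supplementary minimum tax:
  Adjusted income: CHF 323000 + CHF 104000 + CHF 104500 + CHF 4500 = CHF 536000
  Exemption: CHF 536000 ≤ CHF 569000, so full CHF 56000 applies
  Base: CHF 536000 − CHF 56000 = CHF 480000
  CHF 480000 × 11% = CHF 52800

CHF 52800 ≤ CHF 78720, so no add-on is due.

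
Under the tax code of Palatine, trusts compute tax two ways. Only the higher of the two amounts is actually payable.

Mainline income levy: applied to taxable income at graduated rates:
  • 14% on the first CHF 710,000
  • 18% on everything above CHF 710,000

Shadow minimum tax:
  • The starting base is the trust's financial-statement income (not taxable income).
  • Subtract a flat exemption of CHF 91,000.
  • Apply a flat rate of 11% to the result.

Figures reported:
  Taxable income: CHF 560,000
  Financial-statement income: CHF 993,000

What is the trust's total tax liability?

Mainline income levy:
  CHF 560,000 × 14% = CHF 78,400

Shadow minimum tax:
  Base (financial-statement income): CHF 993,000
  Less exemption CHF 91,000 → base CHF 902,000
  CHF 902,000 × 11% = CHF 99,220

CHF 99,220 > CHF 78,400, so the shadow minimum tax is the binding amount.

CHF 99,220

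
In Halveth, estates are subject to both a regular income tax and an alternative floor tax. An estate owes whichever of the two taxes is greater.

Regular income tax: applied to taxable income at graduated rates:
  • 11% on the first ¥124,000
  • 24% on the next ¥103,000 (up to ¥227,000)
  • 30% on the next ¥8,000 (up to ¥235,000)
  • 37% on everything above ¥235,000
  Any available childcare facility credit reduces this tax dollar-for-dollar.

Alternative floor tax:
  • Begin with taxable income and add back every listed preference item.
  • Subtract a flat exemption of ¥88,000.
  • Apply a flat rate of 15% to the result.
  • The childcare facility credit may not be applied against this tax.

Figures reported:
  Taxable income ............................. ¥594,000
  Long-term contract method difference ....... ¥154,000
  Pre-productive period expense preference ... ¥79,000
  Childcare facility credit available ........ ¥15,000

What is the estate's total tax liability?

Alternative floor tax:
  Adjusted income: ¥594,000 + ¥154,000 + ¥79,000 = ¥827,000
  Less exemption ¥88,000 → base ¥739,000
  ¥739,000 × 15% = ¥110,850

Regular income tax:
  ¥124,000 × 11% = ¥13,640
  ¥103,000 × 24% = ¥24,720
  ¥8,000 × 30% = ¥2,400
  ¥359,000 × 37% = ¥132,830
  → ¥173,590
  Less childcare facility credit ¥15,000 → ¥158,590

¥158,590 > ¥110,850, so the regular income tax governs.

¥158,590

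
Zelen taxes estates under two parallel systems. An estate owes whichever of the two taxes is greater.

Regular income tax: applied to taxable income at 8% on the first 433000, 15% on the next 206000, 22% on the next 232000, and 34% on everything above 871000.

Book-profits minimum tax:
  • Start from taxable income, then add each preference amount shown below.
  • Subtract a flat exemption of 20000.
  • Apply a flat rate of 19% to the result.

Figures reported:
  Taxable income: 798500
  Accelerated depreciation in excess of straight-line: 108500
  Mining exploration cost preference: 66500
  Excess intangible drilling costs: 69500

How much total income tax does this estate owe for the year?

Book-profits minimum tax:
  Adjusted income: 798500 + 108500 + 66500 + 69500 = 1043000
  Less exemption 20000 → base 1023000
  1023000 × 19% = 194370

Regular income tax:
  433000 × 8% = 34640
  206000 × 15% = 30900
  159500 × 22% = 35090
  → 100630

194370 > 100630, so the book-profits minimum tax is the binding amount.

194370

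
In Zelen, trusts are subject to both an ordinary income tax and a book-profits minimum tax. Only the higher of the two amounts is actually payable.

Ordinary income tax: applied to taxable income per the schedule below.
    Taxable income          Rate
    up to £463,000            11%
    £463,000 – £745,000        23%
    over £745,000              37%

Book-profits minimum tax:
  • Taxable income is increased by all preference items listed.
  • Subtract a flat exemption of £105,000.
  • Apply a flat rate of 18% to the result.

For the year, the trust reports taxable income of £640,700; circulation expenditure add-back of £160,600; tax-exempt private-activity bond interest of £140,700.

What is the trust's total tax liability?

£150,660

Book-profits minimum tax:
  Adjusted income: £640,700 + £160,600 + £140,700 = £942,000
  Less exemption £105,000 → base £837,000
  £837,000 × 18% = £150,660

Ordinary income tax:
  £463,000 × 11% = £50,930
  £177,700 × 23% = £40,871
  → £91,801

£150,660 > £91,801, so the book-profits minimum tax is the binding amount.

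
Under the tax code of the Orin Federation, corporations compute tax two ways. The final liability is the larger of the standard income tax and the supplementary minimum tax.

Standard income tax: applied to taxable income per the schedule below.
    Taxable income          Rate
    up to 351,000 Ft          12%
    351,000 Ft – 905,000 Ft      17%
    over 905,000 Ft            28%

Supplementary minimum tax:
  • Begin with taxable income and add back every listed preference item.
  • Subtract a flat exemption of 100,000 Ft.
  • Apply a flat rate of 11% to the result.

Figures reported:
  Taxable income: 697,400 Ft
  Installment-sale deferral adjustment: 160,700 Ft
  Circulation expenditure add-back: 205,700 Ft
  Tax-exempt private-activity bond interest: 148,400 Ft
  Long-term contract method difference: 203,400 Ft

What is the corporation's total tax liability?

144,716 Ft

Supplementary minimum tax:
  Adjusted income: 697,400 Ft + 160,700 Ft + 205,700 Ft + 148,400 Ft + 203,400 Ft = 1,415,600 Ft
  Less exemption 100,000 Ft → base 1,315,600 Ft
  1,315,600 Ft × 11% = 144,716 Ft

Standard income tax:
  351,000 Ft × 12% = 42,120 Ft
  346,400 Ft × 17% = 58,888 Ft
  → 101,008 Ft

144,716 Ft > 101,008 Ft, so the supplementary minimum tax is the binding amount.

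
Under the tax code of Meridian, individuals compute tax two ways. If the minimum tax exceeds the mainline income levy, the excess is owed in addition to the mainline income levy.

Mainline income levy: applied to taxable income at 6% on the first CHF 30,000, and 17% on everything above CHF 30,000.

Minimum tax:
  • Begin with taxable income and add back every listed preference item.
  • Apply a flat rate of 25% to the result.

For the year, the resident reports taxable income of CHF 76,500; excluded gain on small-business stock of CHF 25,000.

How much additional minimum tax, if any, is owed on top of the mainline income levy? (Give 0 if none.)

Mainline income levy:
  CHF 30,000 × 6% = CHF 1,800
  CHF 46,500 × 17% = CHF 7,905
  → CHF 9,705

Minimum tax:
  Adjusted income: CHF 76,500 + CHF 25,000 = CHF 101,500
  CHF 101,500 × 25% = CHF 25,375

Excess of minimum tax over mainline income levy: CHF 25,375 − CHF 9,705 = CHF 15,670.

CHF 15,670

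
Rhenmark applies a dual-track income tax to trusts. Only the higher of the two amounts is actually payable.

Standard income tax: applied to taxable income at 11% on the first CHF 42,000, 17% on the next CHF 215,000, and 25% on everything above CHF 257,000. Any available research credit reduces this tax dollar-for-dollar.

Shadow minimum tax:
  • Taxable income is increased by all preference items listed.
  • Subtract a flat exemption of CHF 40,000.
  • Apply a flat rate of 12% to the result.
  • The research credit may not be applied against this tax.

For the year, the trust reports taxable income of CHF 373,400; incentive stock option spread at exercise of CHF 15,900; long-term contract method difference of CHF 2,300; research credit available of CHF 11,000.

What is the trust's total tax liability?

CHF 59,270

Standard income tax:
  CHF 42,000 × 11% = CHF 4,620
  CHF 215,000 × 17% = CHF 36,550
  CHF 116,400 × 25% = CHF 29,100
  → CHF 70,270
  Less research credit CHF 11,000 → CHF 59,270

Shadow minimum tax:
  Adjusted income: CHF 373,400 + CHF 15,900 + CHF 2,300 = CHF 391,600
  Less exemption CHF 40,000 → base CHF 351,600
  CHF 351,600 × 12% = CHF 42,192

CHF 59,270 > CHF 42,192, so the standard income tax governs.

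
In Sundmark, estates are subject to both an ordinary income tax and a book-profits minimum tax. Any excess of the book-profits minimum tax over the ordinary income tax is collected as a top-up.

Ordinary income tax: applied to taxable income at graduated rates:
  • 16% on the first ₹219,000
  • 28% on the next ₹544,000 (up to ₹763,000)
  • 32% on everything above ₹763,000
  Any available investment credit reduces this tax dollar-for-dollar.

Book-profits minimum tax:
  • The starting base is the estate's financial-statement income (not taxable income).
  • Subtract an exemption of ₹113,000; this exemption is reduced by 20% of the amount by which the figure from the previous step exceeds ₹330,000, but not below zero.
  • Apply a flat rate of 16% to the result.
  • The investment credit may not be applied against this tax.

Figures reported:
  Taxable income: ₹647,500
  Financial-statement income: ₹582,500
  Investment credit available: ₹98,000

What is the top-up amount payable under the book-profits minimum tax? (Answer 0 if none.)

Book-profits minimum tax:
  Base (financial-statement income): ₹582,500
  Exemption: ₹113,000 − 20% × (₹582,500 − ₹330,000) = ₹113,000 − ₹50,500 = ₹62,500
  Base: ₹582,500 − ₹62,500 = ₹520,000
  ₹520,000 × 16% = ₹83,200

Ordinary income tax:
  ₹219,000 × 16% = ₹35,040
  ₹428,500 × 28% = ₹119,980
  → ₹155,020
  Less investment credit ₹98,000 → ₹57,020

Excess of book-profits minimum tax over ordinary income tax: ₹83,200 − ₹57,020 = ₹26,180.

₹26,180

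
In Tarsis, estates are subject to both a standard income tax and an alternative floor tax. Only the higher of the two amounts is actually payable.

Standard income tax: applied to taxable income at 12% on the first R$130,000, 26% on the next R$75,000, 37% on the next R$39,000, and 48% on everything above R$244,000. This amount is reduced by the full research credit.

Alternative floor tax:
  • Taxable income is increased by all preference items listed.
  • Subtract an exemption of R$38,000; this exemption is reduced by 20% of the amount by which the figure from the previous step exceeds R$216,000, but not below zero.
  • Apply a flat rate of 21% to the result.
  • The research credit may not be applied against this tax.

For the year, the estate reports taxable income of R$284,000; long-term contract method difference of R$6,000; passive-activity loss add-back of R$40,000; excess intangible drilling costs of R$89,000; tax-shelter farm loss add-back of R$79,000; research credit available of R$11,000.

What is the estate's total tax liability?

R$104,580

Alternative floor tax:
  Adjusted income: R$284,000 + R$6,000 + R$40,000 + R$89,000 + R$79,000 = R$498,000
  Exemption: 20% × (R$498,000 − R$216,000) = R$56,400 ≥ R$38,000, so the exemption is fully phased out
  Base: R$498,000 − R$0 = R$498,000
  R$498,000 × 21% = R$104,580

Standard income tax:
  R$130,000 × 12% = R$15,600
  R$75,000 × 26% = R$19,500
  R$39,000 × 37% = R$14,430
  R$40,000 × 48% = R$19,200
  → R$68,730
  Less research credit R$11,000 → R$57,730

R$104,580 > R$57,730, so the alternative floor tax is the binding amount.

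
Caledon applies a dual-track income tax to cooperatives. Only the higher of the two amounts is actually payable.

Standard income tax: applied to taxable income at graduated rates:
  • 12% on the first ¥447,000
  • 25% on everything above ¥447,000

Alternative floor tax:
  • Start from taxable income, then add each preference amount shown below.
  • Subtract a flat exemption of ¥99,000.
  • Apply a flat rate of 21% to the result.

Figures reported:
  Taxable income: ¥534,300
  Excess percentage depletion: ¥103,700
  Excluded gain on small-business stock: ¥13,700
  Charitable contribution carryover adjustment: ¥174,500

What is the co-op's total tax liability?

Alternative floor tax:
  Adjusted income: ¥534,300 + ¥103,700 + ¥13,700 + ¥174,500 = ¥826,200
  Less exemption ¥99,000 → base ¥727,200
  ¥727,200 × 21% = ¥152,712

Standard income tax:
  ¥447,000 × 12% = ¥53,640
  ¥87,300 × 25% = ¥21,825
  → ¥75,465

¥152,712 > ¥75,465, so the alternative floor tax is the binding amount.

¥152,712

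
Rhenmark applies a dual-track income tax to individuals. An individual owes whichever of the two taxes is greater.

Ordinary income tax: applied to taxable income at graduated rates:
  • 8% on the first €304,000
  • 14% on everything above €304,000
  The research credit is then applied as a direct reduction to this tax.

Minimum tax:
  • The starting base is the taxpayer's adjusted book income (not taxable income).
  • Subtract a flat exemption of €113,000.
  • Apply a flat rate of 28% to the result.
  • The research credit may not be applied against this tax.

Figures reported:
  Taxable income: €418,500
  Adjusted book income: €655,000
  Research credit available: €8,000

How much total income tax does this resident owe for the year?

€151,760

Ordinary income tax:
  €304,000 × 8% = €24,320
  €114,500 × 14% = €16,030
  → €40,350
  Less research credit €8,000 → €32,350

Minimum tax:
  Base (adjusted book income): €655,000
  Less exemption €113,000 → base €542,000
  €542,000 × 28% = €151,760

€151,760 > €32,350, so the minimum tax is the binding amount.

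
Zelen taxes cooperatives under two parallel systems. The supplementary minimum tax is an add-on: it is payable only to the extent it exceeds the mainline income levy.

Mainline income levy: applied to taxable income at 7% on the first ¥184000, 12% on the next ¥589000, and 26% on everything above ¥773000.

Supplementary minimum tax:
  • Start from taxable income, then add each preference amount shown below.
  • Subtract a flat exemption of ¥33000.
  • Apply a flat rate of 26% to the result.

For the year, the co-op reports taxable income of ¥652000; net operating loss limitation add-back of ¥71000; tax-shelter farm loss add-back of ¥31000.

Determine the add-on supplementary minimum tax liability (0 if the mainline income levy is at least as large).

¥118420

Mainline income levy:
  ¥184000 × 7% = ¥12880
  ¥468000 × 12% = ¥56160
  → ¥69040

Supplementary minimum tax:
  Adjusted income: ¥652000 + ¥71000 + ¥31000 = ¥754000
  Less exemption ¥33000 → base ¥721000
  ¥721000 × 26% = ¥187460

Excess of supplementary minimum tax over mainline income levy: ¥187460 − ¥69040 = ¥118420.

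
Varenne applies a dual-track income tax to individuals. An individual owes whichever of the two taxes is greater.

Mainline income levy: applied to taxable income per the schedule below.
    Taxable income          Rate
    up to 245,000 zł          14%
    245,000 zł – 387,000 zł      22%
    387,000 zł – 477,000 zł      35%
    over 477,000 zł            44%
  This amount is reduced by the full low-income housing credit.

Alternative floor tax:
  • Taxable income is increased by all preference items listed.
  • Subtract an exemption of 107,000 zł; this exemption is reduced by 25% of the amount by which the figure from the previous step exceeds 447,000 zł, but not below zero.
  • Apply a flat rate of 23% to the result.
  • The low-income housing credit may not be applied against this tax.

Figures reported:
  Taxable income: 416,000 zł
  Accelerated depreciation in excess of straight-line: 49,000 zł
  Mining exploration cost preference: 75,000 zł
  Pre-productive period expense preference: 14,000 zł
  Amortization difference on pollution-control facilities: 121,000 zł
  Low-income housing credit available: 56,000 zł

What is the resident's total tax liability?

Mainline income levy:
  245,000 zł × 14% = 34,300 zł
  142,000 zł × 22% = 31,240 zł
  29,000 zł × 35% = 10,150 zł
  → 75,690 zł
  Less low-income housing credit 56,000 zł → 19,690 zł

Alternative floor tax:
  Adjusted income: 416,000 zł + 49,000 zł + 75,000 zł + 14,000 zł + 121,000 zł = 675,000 zł
  Exemption: 107,000 zł − 25% × (675,000 zł − 447,000 zł) = 107,000 zł − 57,000 zł = 50,000 zł
  Base: 675,000 zł − 50,000 zł = 625,000 zł
  625,000 zł × 23% = 143,750 zł

143,750 zł > 19,690 zł, so the alternative floor tax is the binding amount.

143,750 zł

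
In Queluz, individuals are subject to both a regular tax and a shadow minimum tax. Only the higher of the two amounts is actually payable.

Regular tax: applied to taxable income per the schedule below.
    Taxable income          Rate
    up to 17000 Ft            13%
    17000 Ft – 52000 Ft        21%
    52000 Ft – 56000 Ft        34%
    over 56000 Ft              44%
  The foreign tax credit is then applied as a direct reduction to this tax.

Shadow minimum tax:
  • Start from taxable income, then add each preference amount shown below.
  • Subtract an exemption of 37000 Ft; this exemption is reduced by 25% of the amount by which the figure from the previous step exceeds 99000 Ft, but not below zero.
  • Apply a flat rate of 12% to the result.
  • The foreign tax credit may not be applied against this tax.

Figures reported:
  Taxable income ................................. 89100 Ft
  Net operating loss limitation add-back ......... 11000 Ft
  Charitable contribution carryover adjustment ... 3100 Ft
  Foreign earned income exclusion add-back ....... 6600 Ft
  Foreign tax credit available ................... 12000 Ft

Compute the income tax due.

13484 Ft

Regular tax:
  17000 Ft × 13% = 2210 Ft
  35000 Ft × 21% = 7350 Ft
  4000 Ft × 34% = 1360 Ft
  33100 Ft × 44% = 14564 Ft
  → 25484 Ft
  Less foreign tax credit 12000 Ft → 13484 Ft

Shadow minimum tax:
  Adjusted income: 89100 Ft + 11000 Ft + 3100 Ft + 6600 Ft = 109800 Ft
  Exemption: 37000 Ft − 25% × (109800 Ft − 99000 Ft) = 37000 Ft − 2700 Ft = 34300 Ft
  Base: 109800 Ft − 34300 Ft = 75500 Ft
  75500 Ft × 12% = 9060 Ft

13484 Ft > 9060 Ft, so the regular tax governs.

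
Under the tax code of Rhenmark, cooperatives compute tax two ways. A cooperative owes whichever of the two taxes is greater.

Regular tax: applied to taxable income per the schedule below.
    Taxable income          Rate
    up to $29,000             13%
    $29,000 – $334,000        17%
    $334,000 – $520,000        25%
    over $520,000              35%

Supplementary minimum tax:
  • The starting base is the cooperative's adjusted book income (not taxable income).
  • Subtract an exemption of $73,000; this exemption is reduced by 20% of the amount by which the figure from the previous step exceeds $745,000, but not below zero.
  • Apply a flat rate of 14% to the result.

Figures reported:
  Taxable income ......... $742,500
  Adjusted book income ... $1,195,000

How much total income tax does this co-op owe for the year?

Regular tax:
  $29,000 × 13% = $3,770
  $305,000 × 17% = $51,850
  $186,000 × 25% = $46,500
  $222,500 × 35% = $77,875
  → $179,995

Supplementary minimum tax:
  Base (adjusted book income): $1,195,000
  Exemption: 20% × ($1,195,000 − $745,000) = $90,000 ≥ $73,000, so the exemption is fully phased out
  Base: $1,195,000 − $0 = $1,195,000
  $1,195,000 × 14% = $167,300

$179,995 > $167,300, so the regular tax governs.

$179,995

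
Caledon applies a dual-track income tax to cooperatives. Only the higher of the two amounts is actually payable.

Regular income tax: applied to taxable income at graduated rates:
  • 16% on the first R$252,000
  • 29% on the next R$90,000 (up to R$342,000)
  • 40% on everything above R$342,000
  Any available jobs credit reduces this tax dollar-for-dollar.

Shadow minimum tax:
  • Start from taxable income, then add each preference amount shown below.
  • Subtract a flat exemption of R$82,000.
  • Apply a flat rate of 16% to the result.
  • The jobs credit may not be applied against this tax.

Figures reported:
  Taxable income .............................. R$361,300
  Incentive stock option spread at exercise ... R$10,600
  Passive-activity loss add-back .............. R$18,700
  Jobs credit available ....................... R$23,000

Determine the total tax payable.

Shadow minimum tax:
  Adjusted income: R$361,300 + R$10,600 + R$18,700 = R$390,600
  Less exemption R$82,000 → base R$308,600
  R$308,600 × 16% = R$49,376

Regular income tax:
  R$252,000 × 16% = R$40,320
  R$90,000 × 29% = R$26,100
  R$19,300 × 40% = R$7,720
  → R$74,140
  Less jobs credit R$23,000 → R$51,140

R$51,140 > R$49,376, so the regular income tax governs.

R$51,140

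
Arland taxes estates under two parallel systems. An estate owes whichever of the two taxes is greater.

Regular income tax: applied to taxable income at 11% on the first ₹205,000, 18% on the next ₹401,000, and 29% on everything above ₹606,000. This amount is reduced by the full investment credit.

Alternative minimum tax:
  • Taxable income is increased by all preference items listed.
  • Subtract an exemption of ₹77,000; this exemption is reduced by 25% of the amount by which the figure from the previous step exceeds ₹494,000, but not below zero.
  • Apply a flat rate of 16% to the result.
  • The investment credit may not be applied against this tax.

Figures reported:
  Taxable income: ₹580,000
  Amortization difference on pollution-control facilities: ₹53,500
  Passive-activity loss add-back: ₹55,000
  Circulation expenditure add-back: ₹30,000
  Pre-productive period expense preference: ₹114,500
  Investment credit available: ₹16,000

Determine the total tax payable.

Regular income tax:
  ₹205,000 × 11% = ₹22,550
  ₹375,000 × 18% = ₹67,500
  → ₹90,050
  Less investment credit ₹16,000 → ₹74,050

Alternative minimum tax:
  Adjusted income: ₹580,000 + ₹53,500 + ₹55,000 + ₹30,000 + ₹114,500 = ₹833,000
  Exemption: 25% × (₹833,000 − ₹494,000) = ₹84,750 ≥ ₹77,000, so the exemption is fully phased out
  Base: ₹833,000 − ₹0 = ₹833,000
  ₹833,000 × 16% = ₹133,280

₹133,280 > ₹74,050, so the alternative minimum tax is the binding amount.

₹133,280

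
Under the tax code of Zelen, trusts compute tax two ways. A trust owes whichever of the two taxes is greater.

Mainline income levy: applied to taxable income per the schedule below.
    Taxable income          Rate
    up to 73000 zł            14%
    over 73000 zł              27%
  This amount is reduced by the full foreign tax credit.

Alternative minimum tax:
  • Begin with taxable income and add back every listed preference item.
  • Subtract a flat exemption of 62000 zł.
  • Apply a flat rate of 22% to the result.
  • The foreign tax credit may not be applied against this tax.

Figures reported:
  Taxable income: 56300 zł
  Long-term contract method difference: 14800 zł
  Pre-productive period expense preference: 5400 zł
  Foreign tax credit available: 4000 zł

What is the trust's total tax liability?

3882 zł

Mainline income levy:
  56300 zł × 14% = 7882 zł
  Less foreign tax credit 4000 zł → 3882 zł

Alternative minimum tax:
  Adjusted income: 56300 zł + 14800 zł + 5400 zł = 76500 zł
  Less exemption 62000 zł → base 14500 zł
  14500 zł × 22% = 3190 zł

3882 zł > 3190 zł, so the mainline income levy governs.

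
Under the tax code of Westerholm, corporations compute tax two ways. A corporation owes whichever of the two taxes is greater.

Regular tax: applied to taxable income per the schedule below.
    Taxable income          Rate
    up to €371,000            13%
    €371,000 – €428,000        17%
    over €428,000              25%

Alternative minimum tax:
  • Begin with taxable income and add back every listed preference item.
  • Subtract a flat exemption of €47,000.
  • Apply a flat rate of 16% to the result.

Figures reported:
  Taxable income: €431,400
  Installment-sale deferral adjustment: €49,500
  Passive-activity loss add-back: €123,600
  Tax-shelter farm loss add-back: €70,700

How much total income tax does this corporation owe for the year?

€100,512

Alternative minimum tax:
  Adjusted income: €431,400 + €49,500 + €123,600 + €70,700 = €675,200
  Less exemption €47,000 → base €628,200
  €628,200 × 16% = €100,512

Regular tax:
  €371,000 × 13% = €48,230
  €57,000 × 17% = €9,690
  €3,400 × 25% = €850
  → €58,770

€100,512 > €58,770, so the alternative minimum tax is the binding amount.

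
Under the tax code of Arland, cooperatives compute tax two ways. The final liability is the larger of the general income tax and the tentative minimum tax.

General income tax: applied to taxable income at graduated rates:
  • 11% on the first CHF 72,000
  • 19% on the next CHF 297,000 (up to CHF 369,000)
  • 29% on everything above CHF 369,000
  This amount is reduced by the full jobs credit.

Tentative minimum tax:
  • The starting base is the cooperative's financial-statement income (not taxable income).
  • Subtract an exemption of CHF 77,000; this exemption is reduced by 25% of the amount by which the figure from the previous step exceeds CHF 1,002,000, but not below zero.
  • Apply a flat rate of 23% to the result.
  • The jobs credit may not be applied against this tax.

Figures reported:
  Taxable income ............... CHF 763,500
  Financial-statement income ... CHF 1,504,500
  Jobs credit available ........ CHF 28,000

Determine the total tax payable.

General income tax:
  CHF 72,000 × 11% = CHF 7,920
  CHF 297,000 × 19% = CHF 56,430
  CHF 394,500 × 29% = CHF 114,405
  → CHF 178,755
  Less jobs credit CHF 28,000 → CHF 150,755

Tentative minimum tax:
  Base (financial-statement income): CHF 1,504,500
  Exemption: 25% × (CHF 1,504,500 − CHF 1,002,000) = CHF 125,625 ≥ CHF 77,000, so the exemption is fully phased out
  Base: CHF 1,504,500 − CHF 0 = CHF 1,504,500
  CHF 1,504,500 × 23% = CHF 346,035

CHF 346,035 > CHF 150,755, so the tentative minimum tax is the binding amount.

CHF 346,035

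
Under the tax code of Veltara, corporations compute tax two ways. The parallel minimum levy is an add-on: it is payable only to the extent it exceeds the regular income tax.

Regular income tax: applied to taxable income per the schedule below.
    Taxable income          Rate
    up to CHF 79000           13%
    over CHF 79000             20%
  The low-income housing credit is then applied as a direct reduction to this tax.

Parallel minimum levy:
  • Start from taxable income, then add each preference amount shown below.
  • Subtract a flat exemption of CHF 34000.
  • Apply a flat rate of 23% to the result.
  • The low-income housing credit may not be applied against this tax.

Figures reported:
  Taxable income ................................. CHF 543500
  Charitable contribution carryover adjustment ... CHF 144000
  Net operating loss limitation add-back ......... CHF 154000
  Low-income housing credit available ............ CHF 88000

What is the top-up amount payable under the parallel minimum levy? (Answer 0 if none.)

Regular income tax:
  CHF 79000 × 13% = CHF 10270
  CHF 464500 × 20% = CHF 92900
  → CHF 103170
  Less low-income housing credit CHF 88000 → CHF 15170

Parallel minimum levy:
  Adjusted income: CHF 543500 + CHF 144000 + CHF 154000 = CHF 841500
  Less exemption CHF 34000 → base CHF 807500
  CHF 807500 × 23% = CHF 185725

Excess of parallel minimum levy over regular income tax: CHF 185725 − CHF 15170 = CHF 170555.

CHF 170555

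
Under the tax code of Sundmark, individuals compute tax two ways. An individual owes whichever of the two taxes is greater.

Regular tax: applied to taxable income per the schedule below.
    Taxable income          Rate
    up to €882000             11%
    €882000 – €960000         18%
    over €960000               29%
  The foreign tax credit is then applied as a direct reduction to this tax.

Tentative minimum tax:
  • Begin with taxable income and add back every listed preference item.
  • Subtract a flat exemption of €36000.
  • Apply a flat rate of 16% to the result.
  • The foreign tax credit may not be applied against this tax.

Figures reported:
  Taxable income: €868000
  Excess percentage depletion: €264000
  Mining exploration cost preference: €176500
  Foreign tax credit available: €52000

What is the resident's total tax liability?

Tentative minimum tax:
  Adjusted income: €868000 + €264000 + €176500 = €1308500
  Less exemption €36000 → base €1272500
  €1272500 × 16% = €203600

Regular tax:
  €868000 × 11% = €95480
  Less foreign tax credit €52000 → €43480

€203600 > €43480, so the tentative minimum tax is the binding amount.

€203600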